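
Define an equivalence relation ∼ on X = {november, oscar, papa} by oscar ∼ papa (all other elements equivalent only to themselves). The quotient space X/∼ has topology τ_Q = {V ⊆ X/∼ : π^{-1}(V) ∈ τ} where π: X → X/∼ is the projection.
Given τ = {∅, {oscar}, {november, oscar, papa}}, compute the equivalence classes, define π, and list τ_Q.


X/∼ = {[november], [oscar=papa]}; |τ_Q| = 2.

Equivalence classes: [november], [oscar=papa].
Quotient map π: X → X/∼ sends november ↦ [november], oscar ↦ [oscar=papa], papa ↦ [oscar=papa].
For each subset V ⊆ X/∼, compute π^{-1}(V) ⊆ X and check whether π^{-1}(V) ∈ τ. V is open in τ_Q iff π^{-1}(V) ∈ τ.
  V = {}: π^{-1}(V) = ∅ ∈ τ ✓.
  V = {[november]}: π^{-1}(V) = {november} ∉ τ ✗.
  V = {[oscar=papa]}: π^{-1}(V) = {oscar, papa} ∉ τ ✗.
  V = {[november], [oscar=papa]}: π^{-1}(V) = {november, oscar, papa} ∈ τ ✓.
Open sets in the quotient: τ_Q = {{}, {[november], [oscar=papa]}} (2 elements).


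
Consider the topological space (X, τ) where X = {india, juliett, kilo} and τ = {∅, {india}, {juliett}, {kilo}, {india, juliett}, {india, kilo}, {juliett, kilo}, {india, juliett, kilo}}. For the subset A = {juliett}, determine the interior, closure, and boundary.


int(A) = {juliett}, cl(A) = {juliett}, ∂A = ∅.

Closed sets in (X, τ) are complements of opens:
  closed(X, τ) = {∅, {india}, {juliett}, {kilo}, {india, juliett}, {india, kilo}, {juliett, kilo}, {india, juliett, kilo}}.
int(A) = ⋃ {U ∈ τ : U ⊆ A}. Opens contained in A: ∅, {juliett}.
Taking the union of these: int(A) = {juliett}.
cl(A) = ⋂ {C closed : A ⊆ C}. Closed sets containing A: {juliett}, {india, juliett}, {juliett, kilo}, {india, juliett, kilo}.
Intersecting these: cl(A) = {juliett}.
∂A = cl(A) ∖ int(A) = {juliett} ∖ {juliett} = ∅.


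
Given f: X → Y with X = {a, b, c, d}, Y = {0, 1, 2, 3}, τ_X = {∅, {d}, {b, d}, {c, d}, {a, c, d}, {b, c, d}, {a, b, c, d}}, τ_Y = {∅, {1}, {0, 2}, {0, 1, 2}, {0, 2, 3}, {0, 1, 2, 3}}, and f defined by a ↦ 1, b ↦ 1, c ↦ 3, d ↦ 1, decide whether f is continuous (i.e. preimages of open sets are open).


f is NOT continuous.

Compute f^{-1}(U) for each U ∈ τ_Y:
  U = ∅: f^{-1}(U) = ∅ ∈ τ_X ✓.
  U = {1}: f^{-1}(U) = {a, b, d} ∉ τ_X ✗.
  U = {0, 2}: f^{-1}(U) = ∅ ∈ τ_X ✓.
  U = {0, 1, 2}: f^{-1}(U) = {a, b, d} ∉ τ_X ✗.
  U = {0, 2, 3}: f^{-1}(U) = {c} ∉ τ_X ✗.
  U = {0, 1, 2, 3}: f^{-1}(U) = {a, b, c, d} ∈ τ_X ✓.
Found U = {1} with f^{-1}(U) = {a, b, d} not in τ_X. Therefore f is NOT continuous.


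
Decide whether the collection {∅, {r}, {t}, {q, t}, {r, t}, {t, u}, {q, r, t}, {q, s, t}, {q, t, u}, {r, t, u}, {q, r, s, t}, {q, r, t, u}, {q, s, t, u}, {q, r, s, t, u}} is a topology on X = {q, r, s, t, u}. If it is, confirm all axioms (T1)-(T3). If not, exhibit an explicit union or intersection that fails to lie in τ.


τ IS a topology on X.

Axiom (T1): ∅ ∈ τ? Yes; X ∈ τ? Yes.
Axiom (T2/T3): check pairwise unions and intersections of members of τ.
All pairwise intersections and unions checked — each lies in τ. Therefore τ satisfies (T1), (T2), (T3): it IS a topology on X.


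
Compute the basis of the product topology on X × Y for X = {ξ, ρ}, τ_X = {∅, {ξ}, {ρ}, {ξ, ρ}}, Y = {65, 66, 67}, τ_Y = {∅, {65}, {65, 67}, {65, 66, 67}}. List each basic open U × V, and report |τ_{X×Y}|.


Basis B = {∅ × ∅, {ξ} × {65}, {ρ} × {65}, {ξ} × {65, 67}, {ξ, ρ} × {65}, {ρ} × {65, 67}, {ξ} × {65, 66, 67}, {ρ} × {65, 66, 67}, {ξ, ρ} × {65, 67}, {ξ, ρ} × {65, 66, 67}}; |τ_{X×Y}| = 16.

Enumerate products U × V with U ∈ τ_X, V ∈ τ_Y (deduplicated):
  ∅ × ∅ = {} (∅)
  {ξ} × {65} = {(ξ,65)}
  {ρ} × {65} = {(ρ,65)}
  {ξ} × {65, 67} = {(ξ,65), (ξ,67)}
  {ξ, ρ} × {65} = {(ξ,65), (ρ,65)}
  {ρ} × {65, 67} = {(ρ,65), (ρ,67)}
  {ξ} × {65, 66, 67} = {(ξ,65), (ξ,66), (ξ,67)}
  {ρ} × {65, 66, 67} = {(ρ,65), (ρ,66), (ρ,67)}
  {ξ, ρ} × {65, 67} = {(ξ,65), (ξ,67), (ρ,65), (ρ,67)}
  {ξ, ρ} × {65, 66, 67} = {(ξ,65), (ξ,66), (ξ,67), (ρ,65), (ρ,66), (ρ,67)}
These 10 distinct sets form the basis B.
Close under arbitrary unions to get τ_{X×Y}; counting gives |τ_{X×Y}| = 16.


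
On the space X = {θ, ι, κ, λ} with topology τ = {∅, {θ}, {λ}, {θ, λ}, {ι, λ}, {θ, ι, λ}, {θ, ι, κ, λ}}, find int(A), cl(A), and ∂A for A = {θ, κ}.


int(A) = {θ}, cl(A) = {θ, κ}, ∂A = {κ}.

Closed sets in (X, τ) are complements of opens:
  closed(X, τ) = {∅, {κ}, {θ, κ}, {ι, κ}, {θ, ι, κ}, {ι, κ, λ}, {θ, ι, κ, λ}}.
int(A) = ⋃ {U ∈ τ : U ⊆ A}. Opens contained in A: ∅, {θ}.
Taking the union of these: int(A) = {θ}.
cl(A) = ⋂ {C closed : A ⊆ C}. Closed sets containing A: {θ, κ}, {θ, ι, κ}, {θ, ι, κ, λ}.
Intersecting these: cl(A) = {θ, κ}.
∂A = cl(A) ∖ int(A) = {θ, κ} ∖ {θ} = {κ}.


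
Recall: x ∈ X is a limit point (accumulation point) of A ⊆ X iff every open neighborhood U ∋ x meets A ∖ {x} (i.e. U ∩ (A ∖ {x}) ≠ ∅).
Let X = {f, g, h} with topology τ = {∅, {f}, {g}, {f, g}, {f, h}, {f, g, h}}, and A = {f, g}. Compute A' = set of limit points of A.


A' = {h}

For each x ∈ X, list the open sets U ∈ τ with x ∈ U, then check whether U ∩ (A ∖ {x}) ≠ ∅ for every such U.
  x = f: open {f} ∋ x has {f} ∩ (A ∖ {f}) = ∅, so x is NOT a limit point.
  x = g: open {g} ∋ x has {g} ∩ (A ∖ {g}) = ∅, so x is NOT a limit point.
  x = h: opens ∋ x are {f, h}, {f, g, h}; each meets A ∖ {h}, so x IS a limit point.
Collecting: A' = {h}.


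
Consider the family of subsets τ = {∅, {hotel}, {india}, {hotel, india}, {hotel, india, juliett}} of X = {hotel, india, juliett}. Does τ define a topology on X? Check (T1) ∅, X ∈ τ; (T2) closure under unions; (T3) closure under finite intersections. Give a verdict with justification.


τ IS a topology on X.

Axiom (T1): ∅ ∈ τ? Yes; X ∈ τ? Yes.
Axiom (T2/T3): check pairwise unions and intersections of members of τ.
All pairwise intersections and unions checked — each lies in τ. Therefore τ satisfies (T1), (T2), (T3): it IS a topology on X.


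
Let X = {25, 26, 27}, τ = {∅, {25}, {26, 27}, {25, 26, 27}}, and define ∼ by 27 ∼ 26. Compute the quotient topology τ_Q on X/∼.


X/∼ = {[25], [26=27]}; |τ_Q| = 4.

Equivalence classes: [25], [26=27].
Quotient map π: X → X/∼ sends 25 ↦ [25], 26 ↦ [26=27], 27 ↦ [26=27].
For each subset V ⊆ X/∼, compute π^{-1}(V) ⊆ X and check whether π^{-1}(V) ∈ τ. V is open in τ_Q iff π^{-1}(V) ∈ τ.
  V = {}: π^{-1}(V) = ∅ ∈ τ ✓.
  V = {[25]}: π^{-1}(V) = {25} ∈ τ ✓.
  V = {[26=27]}: π^{-1}(V) = {26, 27} ∈ τ ✓.
  V = {[25], [26=27]}: π^{-1}(V) = {25, 26, 27} ∈ τ ✓.
Open sets in the quotient: τ_Q = {{}, {[25]}, {[26=27]}, {[25], [26=27]}} (4 elements).


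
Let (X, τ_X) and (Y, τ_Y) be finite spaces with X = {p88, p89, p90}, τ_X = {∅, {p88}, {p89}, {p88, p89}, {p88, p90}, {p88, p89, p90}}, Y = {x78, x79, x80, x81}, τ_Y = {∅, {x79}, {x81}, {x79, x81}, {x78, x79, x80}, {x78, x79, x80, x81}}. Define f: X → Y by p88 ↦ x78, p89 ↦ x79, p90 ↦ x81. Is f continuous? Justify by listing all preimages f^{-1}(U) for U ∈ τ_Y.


f is NOT continuous.

Compute f^{-1}(U) for each U ∈ τ_Y:
  U = ∅: f^{-1}(U) = ∅ ∈ τ_X ✓.
  U = {x79}: f^{-1}(U) = {p89} ∈ τ_X ✓.
  U = {x81}: f^{-1}(U) = {p90} ∉ τ_X ✗.
  U = {x79, x81}: f^{-1}(U) = {p89, p90} ∉ τ_X ✗.
  U = {x78, x79, x80}: f^{-1}(U) = {p88, p89} ∈ τ_X ✓.
  U = {x78, x79, x80, x81}: f^{-1}(U) = {p88, p89, p90} ∈ τ_X ✓.
Found U = {x81} with f^{-1}(U) = {p90} not in τ_X. Therefore f is NOT continuous.


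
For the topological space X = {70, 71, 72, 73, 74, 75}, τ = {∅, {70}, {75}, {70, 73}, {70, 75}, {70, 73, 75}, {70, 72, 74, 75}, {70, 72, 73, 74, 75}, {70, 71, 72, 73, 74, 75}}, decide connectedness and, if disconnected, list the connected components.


(X, τ) is connected.

Find clopen sets (U ∈ τ with X ∖ U ∈ τ):
  U = ∅, X ∖ U = {70, 71, 72, 73, 74, 75} — both open, so U is clopen.
  U = {70, 71, 72, 73, 74, 75}, X ∖ U = ∅ — both open, so U is clopen.
Only trivial clopens (∅ and X) exist, so (X, τ) is connected.
Compute connected components by grouping points that agree on all clopens:
  component: {70, 71, 72, 73, 74, 75}


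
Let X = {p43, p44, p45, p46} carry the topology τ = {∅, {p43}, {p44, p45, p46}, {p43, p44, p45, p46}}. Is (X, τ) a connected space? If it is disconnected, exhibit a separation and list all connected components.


(X, τ) is disconnected; components = [{p43}, {p44, p45, p46}].

Find clopen sets (U ∈ τ with X ∖ U ∈ τ):
  U = ∅, X ∖ U = {p43, p44, p45, p46} — both open, so U is clopen.
  U = {p43}, X ∖ U = {p44, p45, p46} — both open, so U is clopen.
  U = {p44, p45, p46}, X ∖ U = {p43} — both open, so U is clopen.
  U = {p43, p44, p45, p46}, X ∖ U = ∅ — both open, so U is clopen.
Nontrivial clopen(s) exist: e.g. {p44, p45, p46}. So (X, τ) is disconnected.
Compute connected components by grouping points that agree on all clopens:
  component: {p43}
  component: {p44, p45, p46}


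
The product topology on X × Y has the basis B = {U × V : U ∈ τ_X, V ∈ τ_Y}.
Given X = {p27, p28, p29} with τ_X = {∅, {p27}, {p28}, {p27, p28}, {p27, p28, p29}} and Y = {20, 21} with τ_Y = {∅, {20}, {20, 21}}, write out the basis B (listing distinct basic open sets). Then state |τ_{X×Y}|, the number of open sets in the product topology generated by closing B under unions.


Basis B = {∅ × ∅, {p27} × {20}, {p28} × {20}, {p27} × {20, 21}, {p27, p28} × {20}, {p28} × {20, 21}, {p27, p28, p29} × {20}, {p27, p28} × {20, 21}, {p27, p28, p29} × {20, 21}}; |τ_{X×Y}| = 14.

Enumerate products U × V with U ∈ τ_X, V ∈ τ_Y (deduplicated):
  ∅ × ∅ = {} (∅)
  {p27} × {20} = {(p27,20)}
  {p28} × {20} = {(p28,20)}
  {p27} × {20, 21} = {(p27,20), (p27,21)}
  {p27, p28} × {20} = {(p27,20), (p28,20)}
  {p28} × {20, 21} = {(p28,20), (p28,21)}
  {p27, p28, p29} × {20} = {(p27,20), (p28,20), (p29,20)}
  {p27, p28} × {20, 21} = {(p27,20), (p27,21), (p28,20), (p28,21)}
  {p27, p28, p29} × {20, 21} = {(p27,20), (p27,21), (p28,20), (p28,21), (p29,20), (p29,21)}
These 9 distinct sets form the basis B.
Close under arbitrary unions to get τ_{X×Y}; counting gives |τ_{X×Y}| = 14.


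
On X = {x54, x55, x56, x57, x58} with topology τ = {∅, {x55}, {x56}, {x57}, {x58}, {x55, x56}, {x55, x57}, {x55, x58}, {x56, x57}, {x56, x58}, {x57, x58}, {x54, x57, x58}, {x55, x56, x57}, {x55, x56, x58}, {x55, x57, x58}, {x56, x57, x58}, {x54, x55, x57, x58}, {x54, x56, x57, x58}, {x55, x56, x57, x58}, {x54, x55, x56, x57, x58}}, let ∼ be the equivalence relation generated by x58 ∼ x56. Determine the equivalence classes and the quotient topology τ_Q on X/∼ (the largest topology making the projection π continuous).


X/∼ = {[x54], [x55], [x56=x58], [x57]}; |τ_Q| = 10.

Equivalence classes: [x54], [x55], [x56=x58], [x57].
Quotient map π: X → X/∼ sends x54 ↦ [x54], x55 ↦ [x55], x56 ↦ [x56=x58], x57 ↦ [x57], x58 ↦ [x56=x58].
For each subset V ⊆ X/∼, compute π^{-1}(V) ⊆ X and check whether π^{-1}(V) ∈ τ. V is open in τ_Q iff π^{-1}(V) ∈ τ.
  V = {}: π^{-1}(V) = ∅ ∈ τ ✓.
  V = {[x54]}: π^{-1}(V) = {x54} ∉ τ ✗.
  V = {[x55]}: π^{-1}(V) = {x55} ∈ τ ✓.
  V = {[x54], [x55]}: π^{-1}(V) = {x54, x55} ∉ τ ✗.
  V = {[x56=x58]}: π^{-1}(V) = {x56, x58} ∈ τ ✓.
  V = {[x54], [x56=x58]}: π^{-1}(V) = {x54, x56, x58} ∉ τ ✗.
  V = {[x55], [x56=x58]}: π^{-1}(V) = {x55, x56, x58} ∈ τ ✓.
  V = {[x54], [x55], [x56=x58]}: π^{-1}(V) = {x54, x55, x56, x58} ∉ τ ✗.
  V = {[x57]}: π^{-1}(V) = {x57} ∈ τ ✓.
  V = {[x54], [x57]}: π^{-1}(V) = {x54, x57} ∉ τ ✗.
  V = {[x55], [x57]}: π^{-1}(V) = {x55, x57} ∈ τ ✓.
  V = {[x54], [x55], [x57]}: π^{-1}(V) = {x54, x55, x57} ∉ τ ✗.
  V = {[x56=x58], [x57]}: π^{-1}(V) = {x56, x57, x58} ∈ τ ✓.
  V = {[x54], [x56=x58], [x57]}: π^{-1}(V) = {x54, x56, x57, x58} ∈ τ ✓.
  V = {[x55], [x56=x58], [x57]}: π^{-1}(V) = {x55, x56, x57, x58} ∈ τ ✓.
  V = {[x54], [x55], [x56=x58], [x57]}: π^{-1}(V) = {x54, x55, x56, x57, x58} ∈ τ ✓.
Open sets in the quotient: τ_Q = {{}, {[x55]}, {[x56=x58]}, {[x55], [x56=x58]}, {[x57]}, {[x55], [x57]}, {[x56=x58], [x57]}, {[x54], [x56=x58], [x57]}, {[x55], [x56=x58], [x57]}, {[x54], [x55], [x56=x58], [x57]}} (10 elements).


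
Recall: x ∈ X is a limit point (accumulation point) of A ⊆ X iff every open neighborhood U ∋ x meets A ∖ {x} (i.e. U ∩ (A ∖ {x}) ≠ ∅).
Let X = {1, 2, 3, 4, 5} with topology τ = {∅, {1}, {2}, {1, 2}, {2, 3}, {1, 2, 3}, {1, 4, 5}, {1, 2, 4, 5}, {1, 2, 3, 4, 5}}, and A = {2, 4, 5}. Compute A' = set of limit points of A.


A' = {3, 4, 5}

For each x ∈ X, list the open sets U ∈ τ with x ∈ U, then check whether U ∩ (A ∖ {x}) ≠ ∅ for every such U.
  x = 1: open {1} ∋ x has {1} ∩ (A ∖ {1}) = ∅, so x is NOT a limit point.
  x = 2: open {2} ∋ x has {2} ∩ (A ∖ {2}) = ∅, so x is NOT a limit point.
  x = 3: opens ∋ x are {2, 3}, {1, 2, 3}, {1, 2, 3, 4, 5}; each meets A ∖ {3}, so x IS a limit point.
  x = 4: opens ∋ x are {1, 4, 5}, {1, 2, 4, 5}, {1, 2, 3, 4, 5}; each meets A ∖ {4}, so x IS a limit point.
  x = 5: opens ∋ x are {1, 4, 5}, {1, 2, 4, 5}, {1, 2, 3, 4, 5}; each meets A ∖ {5}, so x IS a limit point.
Collecting: A' = {3, 4, 5}.


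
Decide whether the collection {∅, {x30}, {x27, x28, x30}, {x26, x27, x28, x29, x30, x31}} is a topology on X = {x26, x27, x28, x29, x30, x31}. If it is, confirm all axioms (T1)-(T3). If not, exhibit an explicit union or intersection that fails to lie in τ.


τ IS a topology on X.

Axiom (T1): ∅ ∈ τ? Yes; X ∈ τ? Yes.
Axiom (T2/T3): check pairwise unions and intersections of members of τ.
All pairwise intersections and unions checked — each lies in τ. Therefore τ satisfies (T1), (T2), (T3): it IS a topology on X.


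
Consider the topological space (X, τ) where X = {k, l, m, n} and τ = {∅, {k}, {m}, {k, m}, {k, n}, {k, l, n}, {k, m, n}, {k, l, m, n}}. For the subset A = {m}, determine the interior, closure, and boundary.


int(A) = {m}, cl(A) = {m}, ∂A = ∅.

Closed sets in (X, τ) are complements of opens:
  closed(X, τ) = {∅, {l}, {m}, {l, m}, {l, n}, {k, l, n}, {l, m, n}, {k, l, m, n}}.
int(A) = ⋃ {U ∈ τ : U ⊆ A}. Opens contained in A: ∅, {m}.
Taking the union of these: int(A) = {m}.
cl(A) = ⋂ {C closed : A ⊆ C}. Closed sets containing A: {m}, {l, m}, {l, m, n}, {k, l, m, n}.
Intersecting these: cl(A) = {m}.
∂A = cl(A) ∖ int(A) = {m} ∖ {m} = ∅.


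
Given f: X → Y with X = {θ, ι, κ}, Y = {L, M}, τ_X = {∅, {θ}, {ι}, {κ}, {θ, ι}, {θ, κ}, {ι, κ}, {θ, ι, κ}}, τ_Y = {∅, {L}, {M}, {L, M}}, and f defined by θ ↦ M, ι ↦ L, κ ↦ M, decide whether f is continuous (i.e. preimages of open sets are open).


f IS continuous.

Compute f^{-1}(U) for each U ∈ τ_Y:
  U = ∅: f^{-1}(U) = ∅ ∈ τ_X ✓.
  U = {L}: f^{-1}(U) = {ι} ∈ τ_X ✓.
  U = {M}: f^{-1}(U) = {θ, κ} ∈ τ_X ✓.
  U = {L, M}: f^{-1}(U) = {θ, ι, κ} ∈ τ_X ✓.
Every preimage lies in τ_X, so f IS continuous.


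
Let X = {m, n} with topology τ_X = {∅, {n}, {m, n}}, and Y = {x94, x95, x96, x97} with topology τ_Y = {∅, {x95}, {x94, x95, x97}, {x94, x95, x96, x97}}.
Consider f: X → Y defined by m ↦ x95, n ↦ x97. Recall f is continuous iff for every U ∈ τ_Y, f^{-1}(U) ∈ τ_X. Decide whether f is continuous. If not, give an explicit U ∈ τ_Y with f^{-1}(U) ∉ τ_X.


f is NOT continuous.

Compute f^{-1}(U) for each U ∈ τ_Y:
  U = ∅: f^{-1}(U) = ∅ ∈ τ_X ✓.
  U = {x95}: f^{-1}(U) = {m} ∉ τ_X ✗.
  U = {x94, x95, x97}: f^{-1}(U) = {m, n} ∈ τ_X ✓.
  U = {x94, x95, x96, x97}: f^{-1}(U) = {m, n} ∈ τ_X ✓.
Found U = {x95} with f^{-1}(U) = {m} not in τ_X. Therefore f is NOT continuous.


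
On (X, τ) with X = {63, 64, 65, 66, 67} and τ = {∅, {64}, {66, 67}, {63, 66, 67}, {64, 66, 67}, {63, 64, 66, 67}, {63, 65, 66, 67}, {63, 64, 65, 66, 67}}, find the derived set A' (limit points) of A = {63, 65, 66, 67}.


A' = {63, 65, 66, 67}

For each x ∈ X, list the open sets U ∈ τ with x ∈ U, then check whether U ∩ (A ∖ {x}) ≠ ∅ for every such U.
  x = 63: opens ∋ x are {63, 66, 67}, {63, 64, 66, 67}, {63, 65, 66, 67}, {63, 64, 65, 66, 67}; each meets A ∖ {63}, so x IS a limit point.
  x = 64: open {64} ∋ x has {64} ∩ (A ∖ {64}) = ∅, so x is NOT a limit point.
  x = 65: opens ∋ x are {63, 65, 66, 67}, {63, 64, 65, 66, 67}; each meets A ∖ {65}, so x IS a limit point.
  x = 66: opens ∋ x are {66, 67}, {63, 66, 67}, {64, 66, 67}, {63, 64, 66, 67}, {63, 65, 66, 67}, {63, 64, 65, 66, 67}; each meets A ∖ {66}, so x IS a limit point.
  x = 67: opens ∋ x are {66, 67}, {63, 66, 67}, {64, 66, 67}, {63, 64, 66, 67}, {63, 65, 66, 67}, {63, 64, 65, 66, 67}; each meets A ∖ {67}, so x IS a limit point.
Collecting: A' = {63, 65, 66, 67}.


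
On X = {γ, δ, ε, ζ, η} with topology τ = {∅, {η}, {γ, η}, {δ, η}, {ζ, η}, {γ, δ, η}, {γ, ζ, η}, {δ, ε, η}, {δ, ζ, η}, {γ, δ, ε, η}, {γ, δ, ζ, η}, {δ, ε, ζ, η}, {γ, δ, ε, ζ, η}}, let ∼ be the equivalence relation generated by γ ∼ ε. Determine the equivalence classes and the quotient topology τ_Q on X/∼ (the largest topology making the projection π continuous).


X/∼ = {[γ=ε], [δ], [ζ], [η]}; |τ_Q| = 7.

Equivalence classes: [γ=ε], [δ], [ζ], [η].
Quotient map π: X → X/∼ sends γ ↦ [γ=ε], δ ↦ [δ], ε ↦ [γ=ε], ζ ↦ [ζ], η ↦ [η].
For each subset V ⊆ X/∼, compute π^{-1}(V) ⊆ X and check whether π^{-1}(V) ∈ τ. V is open in τ_Q iff π^{-1}(V) ∈ τ.
  V = {}: π^{-1}(V) = ∅ ∈ τ ✓.
  V = {[γ=ε]}: π^{-1}(V) = {γ, ε} ∉ τ ✗.
  V = {[δ]}: π^{-1}(V) = {δ} ∉ τ ✗.
  V = {[γ=ε], [δ]}: π^{-1}(V) = {γ, δ, ε} ∉ τ ✗.
  V = {[ζ]}: π^{-1}(V) = {ζ} ∉ τ ✗.
  V = {[γ=ε], [ζ]}: π^{-1}(V) = {γ, ε, ζ} ∉ τ ✗.
  V = {[δ], [ζ]}: π^{-1}(V) = {δ, ζ} ∉ τ ✗.
  V = {[γ=ε], [δ], [ζ]}: π^{-1}(V) = {γ, δ, ε, ζ} ∉ τ ✗.
  V = {[η]}: π^{-1}(V) = {η} ∈ τ ✓.
  V = {[γ=ε], [η]}: π^{-1}(V) = {γ, ε, η} ∉ τ ✗.
  V = {[δ], [η]}: π^{-1}(V) = {δ, η} ∈ τ ✓.
  V = {[γ=ε], [δ], [η]}: π^{-1}(V) = {γ, δ, ε, η} ∈ τ ✓.
  V = {[ζ], [η]}: π^{-1}(V) = {ζ, η} ∈ τ ✓.
  V = {[γ=ε], [ζ], [η]}: π^{-1}(V) = {γ, ε, ζ, η} ∉ τ ✗.
  V = {[δ], [ζ], [η]}: π^{-1}(V) = {δ, ζ, η} ∈ τ ✓.
  V = {[γ=ε], [δ], [ζ], [η]}: π^{-1}(V) = {γ, δ, ε, ζ, η} ∈ τ ✓.
Open sets in the quotient: τ_Q = {{}, {[η]}, {[δ], [η]}, {[γ=ε], [δ], [η]}, {[ζ], [η]}, {[δ], [ζ], [η]}, {[γ=ε], [δ], [ζ], [η]}} (7 elements).


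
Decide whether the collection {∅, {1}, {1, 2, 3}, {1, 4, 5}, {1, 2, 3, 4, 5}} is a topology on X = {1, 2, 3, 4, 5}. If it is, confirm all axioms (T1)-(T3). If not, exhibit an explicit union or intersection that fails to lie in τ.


τ IS a topology on X.

Axiom (T1): ∅ ∈ τ? Yes; X ∈ τ? Yes.
Axiom (T2/T3): check pairwise unions and intersections of members of τ.
All pairwise intersections and unions checked — each lies in τ. Therefore τ satisfies (T1), (T2), (T3): it IS a topology on X.


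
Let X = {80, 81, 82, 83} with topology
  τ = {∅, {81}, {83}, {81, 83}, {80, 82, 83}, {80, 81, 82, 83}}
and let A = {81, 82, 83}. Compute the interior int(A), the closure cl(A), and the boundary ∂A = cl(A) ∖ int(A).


int(A) = {81, 83}, cl(A) = {80, 81, 82, 83}, ∂A = {80, 82}.

Closed sets in (X, τ) are complements of opens:
  closed(X, τ) = {∅, {81}, {80, 82}, {80, 81, 82}, {80, 82, 83}, {80, 81, 82, 83}}.
int(A) = ⋃ {U ∈ τ : U ⊆ A}. Opens contained in A: ∅, {81}, {83}, {81, 83}.
Taking the union of these: int(A) = {81, 83}.
cl(A) = ⋂ {C closed : A ⊆ C}. Closed sets containing A: {80, 81, 82, 83}.
Intersecting these: cl(A) = {80, 81, 82, 83}.
∂A = cl(A) ∖ int(A) = {80, 81, 82, 83} ∖ {81, 83} = {80, 82}.


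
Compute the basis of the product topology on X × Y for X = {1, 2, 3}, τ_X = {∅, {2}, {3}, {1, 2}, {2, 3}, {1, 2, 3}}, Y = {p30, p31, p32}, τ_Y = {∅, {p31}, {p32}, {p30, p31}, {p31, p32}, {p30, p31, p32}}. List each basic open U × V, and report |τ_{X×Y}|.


Basis B = {∅ × ∅, {2} × {p31}, {2} × {p32}, {3} × {p31}, {3} × {p32}, {1, 2} × {p31}, {1, 2} × {p32}, {2} × {p30, p31}, {2} × {p31, p32}, {2, 3} × {p31}, {2, 3} × {p32}, {3} × {p30, p31}, {3} × {p31, p32}, {1, 2, 3} × {p31}, {1, 2, 3} × {p32}, {2} × {p30, p31, p32}, {3} × {p30, p31, p32}, {1, 2} × {p30, p31}, {1, 2} × {p31, p32}, {2, 3} × {p30, p31}, {2, 3} × {p31, p32}, {1, 2} × {p30, p31, p32}, {1, 2, 3} × {p30, p31}, {1, 2, 3} × {p31, p32}, {2, 3} × {p30, p31, p32}, {1, 2, 3} × {p30, p31, p32}}; |τ_{X×Y}| = 108.

Enumerate products U × V with U ∈ τ_X, V ∈ τ_Y (deduplicated):
  ∅ × ∅ = {} (∅)
  {2} × {p31} = {(2,p31)}
  {2} × {p32} = {(2,p32)}
  {3} × {p31} = {(3,p31)}
  {3} × {p32} = {(3,p32)}
  {1, 2} × {p31} = {(1,p31), (2,p31)}
  {1, 2} × {p32} = {(1,p32), (2,p32)}
  {2} × {p30, p31} = {(2,p30), (2,p31)}
  {2} × {p31, p32} = {(2,p31), (2,p32)}
  {2, 3} × {p31} = {(2,p31), (3,p31)}
  {2, 3} × {p32} = {(2,p32), (3,p32)}
  {3} × {p30, p31} = {(3,p30), (3,p31)}
  {3} × {p31, p32} = {(3,p31), (3,p32)}
  {1, 2, 3} × {p31} = {(1,p31), (2,p31), (3,p31)}
  {1, 2, 3} × {p32} = {(1,p32), (2,p32), (3,p32)}
  {2} × {p30, p31, p32} = {(2,p30), (2,p31), (2,p32)}
  {3} × {p30, p31, p32} = {(3,p30), (3,p31), (3,p32)}
  {1, 2} × {p30, p31} = {(1,p30), (1,p31), (2,p30), (2,p31)}
  {1, 2} × {p31, p32} = {(1,p31), (1,p32), (2,p31), (2,p32)}
  {2, 3} × {p30, p31} = {(2,p30), (2,p31), (3,p30), (3,p31)}
  {2, 3} × {p31, p32} = {(2,p31), (2,p32), (3,p31), (3,p32)}
  {1, 2} × {p30, p31, p32} = {(1,p30), (1,p31), (1,p32), (2,p30), (2,p31), (2,p32)}
  {1, 2, 3} × {p30, p31} = {(1,p30), (1,p31), (2,p30), (2,p31), (3,p30), (3,p31)}
  {1, 2, 3} × {p31, p32} = {(1,p31), (1,p32), (2,p31), (2,p32), (3,p31), (3,p32)}
  {2, 3} × {p30, p31, p32} = {(2,p30), (2,p31), (2,p32), (3,p30), (3,p31), (3,p32)}
  {1, 2, 3} × {p30, p31, p32} = {(1,p30), (1,p31), (1,p32), (2,p30), (2,p31), (2,p32), (3,p30), (3,p31), (3,p32)}
These 26 distinct sets form the basis B.
Close under arbitrary unions to get τ_{X×Y}; counting gives |τ_{X×Y}| = 108.


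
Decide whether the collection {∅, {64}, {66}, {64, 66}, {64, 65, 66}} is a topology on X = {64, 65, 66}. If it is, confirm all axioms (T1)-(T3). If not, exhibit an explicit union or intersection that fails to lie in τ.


τ IS a topology on X.

Axiom (T1): ∅ ∈ τ? Yes; X ∈ τ? Yes.
Axiom (T2/T3): check pairwise unions and intersections of members of τ.
All pairwise intersections and unions checked — each lies in τ. Therefore τ satisfies (T1), (T2), (T3): it IS a topology on X.


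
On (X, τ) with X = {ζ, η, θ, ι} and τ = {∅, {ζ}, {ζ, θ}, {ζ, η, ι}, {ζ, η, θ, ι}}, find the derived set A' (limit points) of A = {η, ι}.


A' = {η, ι}

For each x ∈ X, list the open sets U ∈ τ with x ∈ U, then check whether U ∩ (A ∖ {x}) ≠ ∅ for every such U.
  x = ζ: open {ζ} ∋ x has {ζ} ∩ (A ∖ {ζ}) = ∅, so x is NOT a limit point.
  x = η: opens ∋ x are {ζ, η, ι}, {ζ, η, θ, ι}; each meets A ∖ {η}, so x IS a limit point.
  x = θ: open {ζ, θ} ∋ x has {ζ, θ} ∩ (A ∖ {θ}) = ∅, so x is NOT a limit point.
  x = ι: opens ∋ x are {ζ, η, ι}, {ζ, η, θ, ι}; each meets A ∖ {ι}, so x IS a limit point.
Collecting: A' = {η, ι}.


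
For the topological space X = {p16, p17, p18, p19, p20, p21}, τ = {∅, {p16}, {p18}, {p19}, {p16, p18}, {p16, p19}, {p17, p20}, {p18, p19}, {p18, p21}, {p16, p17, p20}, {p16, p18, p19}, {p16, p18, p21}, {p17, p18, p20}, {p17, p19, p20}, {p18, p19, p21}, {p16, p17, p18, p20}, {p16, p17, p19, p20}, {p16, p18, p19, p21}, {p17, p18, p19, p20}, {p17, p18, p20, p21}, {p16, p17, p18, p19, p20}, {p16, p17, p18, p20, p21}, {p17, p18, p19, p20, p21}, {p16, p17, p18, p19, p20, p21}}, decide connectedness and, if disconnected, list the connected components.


(X, τ) is disconnected; components = [{p16}, {p19}, {p17, p20}, {p18, p21}].

Find clopen sets (U ∈ τ with X ∖ U ∈ τ):
  U = ∅, X ∖ U = {p16, p17, p18, p19, p20, p21} — both open, so U is clopen.
  U = {p16}, X ∖ U = {p17, p18, p19, p20, p21} — both open, so U is clopen.
  U = {p19}, X ∖ U = {p16, p17, p18, p20, p21} — both open, so U is clopen.
  U = {p16, p19}, X ∖ U = {p17, p18, p20, p21} — both open, so U is clopen.
  U = {p17, p20}, X ∖ U = {p16, p18, p19, p21} — both open, so U is clopen.
  U = {p18, p21}, X ∖ U = {p16, p17, p19, p20} — both open, so U is clopen.
  U = {p16, p17, p20}, X ∖ U = {p18, p19, p21} — both open, so U is clopen.
  U = {p16, p18, p21}, X ∖ U = {p17, p19, p20} — both open, so U is clopen.
  U = {p17, p19, p20}, X ∖ U = {p16, p18, p21} — both open, so U is clopen.
  U = {p18, p19, p21}, X ∖ U = {p16, p17, p20} — both open, so U is clopen.
  U = {p16, p17, p19, p20}, X ∖ U = {p18, p21} — both open, so U is clopen.
  U = {p16, p18, p19, p21}, X ∖ U = {p17, p20} — both open, so U is clopen.
  U = {p17, p18, p20, p21}, X ∖ U = {p16, p19} — both open, so U is clopen.
  U = {p16, p17, p18, p20, p21}, X ∖ U = {p19} — both open, so U is clopen.
  U = {p17, p18, p19, p20, p21}, X ∖ U = {p16} — both open, so U is clopen.
  U = {p16, p17, p18, p19, p20, p21}, X ∖ U = ∅ — both open, so U is clopen.
Nontrivial clopen(s) exist: e.g. {p16}. So (X, τ) is disconnected.
Compute connected components by grouping points that agree on all clopens:
  component: {p16}
  component: {p19}
  component: {p17, p20}
  component: {p18, p21}


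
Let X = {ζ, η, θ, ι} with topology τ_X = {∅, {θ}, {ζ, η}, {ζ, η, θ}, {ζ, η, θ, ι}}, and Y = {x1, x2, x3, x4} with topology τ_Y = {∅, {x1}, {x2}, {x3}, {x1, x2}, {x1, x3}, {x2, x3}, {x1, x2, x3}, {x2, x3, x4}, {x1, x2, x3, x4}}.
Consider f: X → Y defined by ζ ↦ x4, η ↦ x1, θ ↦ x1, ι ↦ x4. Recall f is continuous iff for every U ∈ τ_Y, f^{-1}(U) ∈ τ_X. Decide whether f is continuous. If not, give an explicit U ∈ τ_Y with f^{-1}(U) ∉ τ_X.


f is NOT continuous.

Compute f^{-1}(U) for each U ∈ τ_Y:
  U = ∅: f^{-1}(U) = ∅ ∈ τ_X ✓.
  U = {x1}: f^{-1}(U) = {η, θ} ∉ τ_X ✗.
  U = {x2}: f^{-1}(U) = ∅ ∈ τ_X ✓.
  U = {x3}: f^{-1}(U) = ∅ ∈ τ_X ✓.
  U = {x1, x2}: f^{-1}(U) = {η, θ} ∉ τ_X ✗.
  U = {x1, x3}: f^{-1}(U) = {η, θ} ∉ τ_X ✗.
  U = {x2, x3}: f^{-1}(U) = ∅ ∈ τ_X ✓.
  U = {x1, x2, x3}: f^{-1}(U) = {η, θ} ∉ τ_X ✗.
  U = {x2, x3, x4}: f^{-1}(U) = {ζ, ι} ∉ τ_X ✗.
  U = {x1, x2, x3, x4}: f^{-1}(U) = {ζ, η, θ, ι} ∈ τ_X ✓.
Found U = {x1} with f^{-1}(U) = {η, θ} not in τ_X. Therefore f is NOT continuous.


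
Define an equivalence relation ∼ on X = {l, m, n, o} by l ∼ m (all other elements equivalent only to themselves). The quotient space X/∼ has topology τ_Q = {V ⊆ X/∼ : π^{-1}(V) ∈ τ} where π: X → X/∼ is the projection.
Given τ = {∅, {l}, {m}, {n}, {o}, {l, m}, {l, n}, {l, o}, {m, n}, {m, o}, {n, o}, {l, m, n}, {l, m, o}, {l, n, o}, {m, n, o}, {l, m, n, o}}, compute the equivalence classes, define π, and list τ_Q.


X/∼ = {[l=m], [n], [o]}; |τ_Q| = 8.

Equivalence classes: [l=m], [n], [o].
Quotient map π: X → X/∼ sends l ↦ [l=m], m ↦ [l=m], n ↦ [n], o ↦ [o].
For each subset V ⊆ X/∼, compute π^{-1}(V) ⊆ X and check whether π^{-1}(V) ∈ τ. V is open in τ_Q iff π^{-1}(V) ∈ τ.
  V = {}: π^{-1}(V) = ∅ ∈ τ ✓.
  V = {[l=m]}: π^{-1}(V) = {l, m} ∈ τ ✓.
  V = {[n]}: π^{-1}(V) = {n} ∈ τ ✓.
  V = {[l=m], [n]}: π^{-1}(V) = {l, m, n} ∈ τ ✓.
  V = {[o]}: π^{-1}(V) = {o} ∈ τ ✓.
  V = {[l=m], [o]}: π^{-1}(V) = {l, m, o} ∈ τ ✓.
  V = {[n], [o]}: π^{-1}(V) = {n, o} ∈ τ ✓.
  V = {[l=m], [n], [o]}: π^{-1}(V) = {l, m, n, o} ∈ τ ✓.
Open sets in the quotient: τ_Q = {{}, {[l=m]}, {[n]}, {[l=m], [n]}, {[o]}, {[l=m], [o]}, {[n], [o]}, {[l=m], [n], [o]}} (8 elements).


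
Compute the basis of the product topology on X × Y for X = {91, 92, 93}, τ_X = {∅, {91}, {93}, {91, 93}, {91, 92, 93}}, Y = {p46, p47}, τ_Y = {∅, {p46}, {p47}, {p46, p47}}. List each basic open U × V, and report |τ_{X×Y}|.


Basis B = {∅ × ∅, {91} × {p46}, {91} × {p47}, {93} × {p46}, {93} × {p47}, {91} × {p46, p47}, {91, 93} × {p46}, {91, 93} × {p47}, {93} × {p46, p47}, {91, 92, 93} × {p46}, {91, 92, 93} × {p47}, {91, 93} × {p46, p47}, {91, 92, 93} × {p46, p47}}; |τ_{X×Y}| = 25.

Enumerate products U × V with U ∈ τ_X, V ∈ τ_Y (deduplicated):
  ∅ × ∅ = {} (∅)
  {91} × {p46} = {(91,p46)}
  {91} × {p47} = {(91,p47)}
  {93} × {p46} = {(93,p46)}
  {93} × {p47} = {(93,p47)}
  {91} × {p46, p47} = {(91,p46), (91,p47)}
  {91, 93} × {p46} = {(91,p46), (93,p46)}
  {91, 93} × {p47} = {(91,p47), (93,p47)}
  {93} × {p46, p47} = {(93,p46), (93,p47)}
  {91, 92, 93} × {p46} = {(91,p46), (92,p46), (93,p46)}
  {91, 92, 93} × {p47} = {(91,p47), (92,p47), (93,p47)}
  {91, 93} × {p46, p47} = {(91,p46), (91,p47), (93,p46), (93,p47)}
  {91, 92, 93} × {p46, p47} = {(91,p46), (91,p47), (92,p46), (92,p47), (93,p46), (93,p47)}
These 13 distinct sets form the basis B.
Close under arbitrary unions to get τ_{X×Y}; counting gives |τ_{X×Y}| = 25.


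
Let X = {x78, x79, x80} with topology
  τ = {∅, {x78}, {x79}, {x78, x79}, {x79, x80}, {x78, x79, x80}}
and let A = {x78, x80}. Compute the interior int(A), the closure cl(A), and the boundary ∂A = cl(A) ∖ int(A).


int(A) = {x78}, cl(A) = {x78, x80}, ∂A = {x80}.

Closed sets in (X, τ) are complements of opens:
  closed(X, τ) = {∅, {x78}, {x80}, {x78, x80}, {x79, x80}, {x78, x79, x80}}.
int(A) = ⋃ {U ∈ τ : U ⊆ A}. Opens contained in A: ∅, {x78}.
Taking the union of these: int(A) = {x78}.
cl(A) = ⋂ {C closed : A ⊆ C}. Closed sets containing A: {x78, x80}, {x78, x79, x80}.
Intersecting these: cl(A) = {x78, x80}.
∂A = cl(A) ∖ int(A) = {x78, x80} ∖ {x78} = {x80}.


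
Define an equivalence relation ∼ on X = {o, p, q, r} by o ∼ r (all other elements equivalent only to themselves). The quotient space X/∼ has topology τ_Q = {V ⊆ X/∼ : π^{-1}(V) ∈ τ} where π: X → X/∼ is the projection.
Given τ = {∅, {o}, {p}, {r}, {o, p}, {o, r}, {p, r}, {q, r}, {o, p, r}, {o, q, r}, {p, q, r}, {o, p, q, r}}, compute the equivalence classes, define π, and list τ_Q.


X/∼ = {[o=r], [p], [q]}; |τ_Q| = 6.

Equivalence classes: [o=r], [p], [q].
Quotient map π: X → X/∼ sends o ↦ [o=r], p ↦ [p], q ↦ [q], r ↦ [o=r].
For each subset V ⊆ X/∼, compute π^{-1}(V) ⊆ X and check whether π^{-1}(V) ∈ τ. V is open in τ_Q iff π^{-1}(V) ∈ τ.
  V = {}: π^{-1}(V) = ∅ ∈ τ ✓.
  V = {[o=r]}: π^{-1}(V) = {o, r} ∈ τ ✓.
  V = {[p]}: π^{-1}(V) = {p} ∈ τ ✓.
  V = {[o=r], [p]}: π^{-1}(V) = {o, p, r} ∈ τ ✓.
  V = {[q]}: π^{-1}(V) = {q} ∉ τ ✗.
  V = {[o=r], [q]}: π^{-1}(V) = {o, q, r} ∈ τ ✓.
  V = {[p], [q]}: π^{-1}(V) = {p, q} ∉ τ ✗.
  V = {[o=r], [p], [q]}: π^{-1}(V) = {o, p, q, r} ∈ τ ✓.
Open sets in the quotient: τ_Q = {{}, {[o=r]}, {[p]}, {[o=r], [p]}, {[o=r], [q]}, {[o=r], [p], [q]}} (6 elements).


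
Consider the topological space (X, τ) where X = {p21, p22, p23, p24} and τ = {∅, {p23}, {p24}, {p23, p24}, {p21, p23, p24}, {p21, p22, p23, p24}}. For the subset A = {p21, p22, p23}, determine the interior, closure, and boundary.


int(A) = {p23}, cl(A) = {p21, p22, p23}, ∂A = {p21, p22}.

Closed sets in (X, τ) are complements of opens:
  closed(X, τ) = {∅, {p22}, {p21, p22}, {p21, p22, p23}, {p21, p22, p24}, {p21, p22, p23, p24}}.
int(A) = ⋃ {U ∈ τ : U ⊆ A}. Opens contained in A: ∅, {p23}.
Taking the union of these: int(A) = {p23}.
cl(A) = ⋂ {C closed : A ⊆ C}. Closed sets containing A: {p21, p22, p23}, {p21, p22, p23, p24}.
Intersecting these: cl(A) = {p21, p22, p23}.
∂A = cl(A) ∖ int(A) = {p21, p22, p23} ∖ {p23} = {p21, p22}.


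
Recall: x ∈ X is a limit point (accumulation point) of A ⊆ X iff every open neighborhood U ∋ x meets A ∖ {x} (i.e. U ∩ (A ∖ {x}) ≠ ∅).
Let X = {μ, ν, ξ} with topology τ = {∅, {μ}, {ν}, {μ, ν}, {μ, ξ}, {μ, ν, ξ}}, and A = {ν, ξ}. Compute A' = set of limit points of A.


A' = ∅

For each x ∈ X, list the open sets U ∈ τ with x ∈ U, then check whether U ∩ (A ∖ {x}) ≠ ∅ for every such U.
  x = μ: open {μ} ∋ x has {μ} ∩ (A ∖ {μ}) = ∅, so x is NOT a limit point.
  x = ν: open {ν} ∋ x has {ν} ∩ (A ∖ {ν}) = ∅, so x is NOT a limit point.
  x = ξ: open {μ, ξ} ∋ x has {μ, ξ} ∩ (A ∖ {ξ}) = ∅, so x is NOT a limit point.
Collecting: A' = ∅.


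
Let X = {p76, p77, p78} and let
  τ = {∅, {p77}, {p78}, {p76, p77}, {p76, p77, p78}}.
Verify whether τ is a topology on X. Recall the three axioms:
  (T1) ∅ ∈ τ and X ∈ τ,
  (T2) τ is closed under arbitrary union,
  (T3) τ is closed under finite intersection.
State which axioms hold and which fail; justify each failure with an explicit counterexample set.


τ is NOT a topology on X.

Axiom (T1): ∅ ∈ τ? Yes; X ∈ τ? Yes.
Axiom (T2/T3): check pairwise unions and intersections of members of τ.
Counterexample for (T2): {p77} ∪ {p78} = {p77, p78} ∉ τ. Therefore τ is NOT a topology.


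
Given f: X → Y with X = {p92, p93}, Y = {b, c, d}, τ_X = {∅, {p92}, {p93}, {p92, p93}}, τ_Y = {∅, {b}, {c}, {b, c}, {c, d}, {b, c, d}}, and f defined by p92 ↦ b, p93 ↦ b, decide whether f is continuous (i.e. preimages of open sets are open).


f IS continuous.

Compute f^{-1}(U) for each U ∈ τ_Y:
  U = ∅: f^{-1}(U) = ∅ ∈ τ_X ✓.
  U = {b}: f^{-1}(U) = {p92, p93} ∈ τ_X ✓.
  U = {c}: f^{-1}(U) = ∅ ∈ τ_X ✓.
  U = {b, c}: f^{-1}(U) = {p92, p93} ∈ τ_X ✓.
  U = {c, d}: f^{-1}(U) = ∅ ∈ τ_X ✓.
  U = {b, c, d}: f^{-1}(U) = {p92, p93} ∈ τ_X ✓.
Every preimage lies in τ_X, so f IS continuous.


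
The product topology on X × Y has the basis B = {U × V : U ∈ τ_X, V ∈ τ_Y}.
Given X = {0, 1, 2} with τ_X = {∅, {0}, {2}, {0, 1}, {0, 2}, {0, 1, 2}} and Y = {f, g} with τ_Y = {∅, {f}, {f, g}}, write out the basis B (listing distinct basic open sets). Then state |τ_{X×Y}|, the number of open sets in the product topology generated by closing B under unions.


Basis B = {∅ × ∅, {0} × {f}, {2} × {f}, {0} × {f, g}, {0, 1} × {f}, {0, 2} × {f}, {2} × {f, g}, {0, 1, 2} × {f}, {0, 1} × {f, g}, {0, 2} × {f, g}, {0, 1, 2} × {f, g}}; |τ_{X×Y}| = 18.

Enumerate products U × V with U ∈ τ_X, V ∈ τ_Y (deduplicated):
  ∅ × ∅ = {} (∅)
  {0} × {f} = {(0,f)}
  {2} × {f} = {(2,f)}
  {0} × {f, g} = {(0,f), (0,g)}
  {0, 1} × {f} = {(0,f), (1,f)}
  {0, 2} × {f} = {(0,f), (2,f)}
  {2} × {f, g} = {(2,f), (2,g)}
  {0, 1, 2} × {f} = {(0,f), (1,f), (2,f)}
  {0, 1} × {f, g} = {(0,f), (0,g), (1,f), (1,g)}
  {0, 2} × {f, g} = {(0,f), (0,g), (2,f), (2,g)}
  {0, 1, 2} × {f, g} = {(0,f), (0,g), (1,f), (1,g), (2,f), (2,g)}
These 11 distinct sets form the basis B.
Close under arbitrary unions to get τ_{X×Y}; counting gives |τ_{X×Y}| = 18.


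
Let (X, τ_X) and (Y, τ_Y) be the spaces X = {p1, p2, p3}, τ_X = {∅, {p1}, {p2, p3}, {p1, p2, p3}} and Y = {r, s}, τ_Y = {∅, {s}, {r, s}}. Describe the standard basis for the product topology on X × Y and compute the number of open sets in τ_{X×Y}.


Basis B = {∅ × ∅, {p1} × {s}, {p1} × {r, s}, {p2, p3} × {s}, {p1, p2, p3} × {s}, {p2, p3} × {r, s}, {p1, p2, p3} × {r, s}}; |τ_{X×Y}| = 9.

Enumerate products U × V with U ∈ τ_X, V ∈ τ_Y (deduplicated):
  ∅ × ∅ = {} (∅)
  {p1} × {s} = {(p1,s)}
  {p1} × {r, s} = {(p1,r), (p1,s)}
  {p2, p3} × {s} = {(p2,s), (p3,s)}
  {p1, p2, p3} × {s} = {(p1,s), (p2,s), (p3,s)}
  {p2, p3} × {r, s} = {(p2,r), (p2,s), (p3,r), (p3,s)}
  {p1, p2, p3} × {r, s} = {(p1,r), (p1,s), (p2,r), (p2,s), (p3,r), (p3,s)}
These 7 distinct sets form the basis B.
Close under arbitrary unions to get τ_{X×Y}; counting gives |τ_{X×Y}| = 9.


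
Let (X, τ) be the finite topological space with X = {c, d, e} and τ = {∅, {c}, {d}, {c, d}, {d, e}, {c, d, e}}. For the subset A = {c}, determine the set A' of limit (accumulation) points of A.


A' = ∅

For each x ∈ X, list the open sets U ∈ τ with x ∈ U, then check whether U ∩ (A ∖ {x}) ≠ ∅ for every such U.
  x = c: open {c} ∋ x has {c} ∩ (A ∖ {c}) = ∅, so x is NOT a limit point.
  x = d: open {d} ∋ x has {d} ∩ (A ∖ {d}) = ∅, so x is NOT a limit point.
  x = e: open {d, e} ∋ x has {d, e} ∩ (A ∖ {e}) = ∅, so x is NOT a limit point.
Collecting: A' = ∅.


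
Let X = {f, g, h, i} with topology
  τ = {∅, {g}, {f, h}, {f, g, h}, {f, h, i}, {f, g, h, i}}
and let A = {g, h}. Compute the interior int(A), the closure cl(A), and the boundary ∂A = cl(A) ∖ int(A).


int(A) = {g}, cl(A) = {f, g, h, i}, ∂A = {f, h, i}.

Closed sets in (X, τ) are complements of opens:
  closed(X, τ) = {∅, {g}, {i}, {g, i}, {f, h, i}, {f, g, h, i}}.
int(A) = ⋃ {U ∈ τ : U ⊆ A}. Opens contained in A: ∅, {g}.
Taking the union of these: int(A) = {g}.
cl(A) = ⋂ {C closed : A ⊆ C}. Closed sets containing A: {f, g, h, i}.
Intersecting these: cl(A) = {f, g, h, i}.
∂A = cl(A) ∖ int(A) = {f, g, h, i} ∖ {g} = {f, h, i}.


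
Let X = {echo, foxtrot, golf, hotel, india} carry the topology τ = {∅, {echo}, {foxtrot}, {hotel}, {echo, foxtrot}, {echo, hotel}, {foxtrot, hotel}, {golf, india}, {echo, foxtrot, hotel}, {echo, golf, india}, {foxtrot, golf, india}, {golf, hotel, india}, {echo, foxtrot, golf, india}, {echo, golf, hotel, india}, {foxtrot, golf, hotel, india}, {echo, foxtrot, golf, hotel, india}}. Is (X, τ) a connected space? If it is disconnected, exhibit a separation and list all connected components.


(X, τ) is disconnected; components = [{echo}, {foxtrot}, {hotel}, {golf, india}].

Find clopen sets (U ∈ τ with X ∖ U ∈ τ):
  U = ∅, X ∖ U = {echo, foxtrot, golf, hotel, india} — both open, so U is clopen.
  U = {echo}, X ∖ U = {foxtrot, golf, hotel, india} — both open, so U is clopen.
  U = {foxtrot}, X ∖ U = {echo, golf, hotel, india} — both open, so U is clopen.
  U = {hotel}, X ∖ U = {echo, foxtrot, golf, india} — both open, so U is clopen.
  U = {echo, foxtrot}, X ∖ U = {golf, hotel, india} — both open, so U is clopen.
  U = {echo, hotel}, X ∖ U = {foxtrot, golf, india} — both open, so U is clopen.
  U = {foxtrot, hotel}, X ∖ U = {echo, golf, india} — both open, so U is clopen.
  U = {golf, india}, X ∖ U = {echo, foxtrot, hotel} — both open, so U is clopen.
  U = {echo, foxtrot, hotel}, X ∖ U = {golf, india} — both open, so U is clopen.
  U = {echo, golf, india}, X ∖ U = {foxtrot, hotel} — both open, so U is clopen.
  U = {foxtrot, golf, india}, X ∖ U = {echo, hotel} — both open, so U is clopen.
  U = {golf, hotel, india}, X ∖ U = {echo, foxtrot} — both open, so U is clopen.
  U = {echo, foxtrot, golf, india}, X ∖ U = {hotel} — both open, so U is clopen.
  U = {echo, golf, hotel, india}, X ∖ U = {foxtrot} — both open, so U is clopen.
  U = {foxtrot, golf, hotel, india}, X ∖ U = {echo} — both open, so U is clopen.
  U = {echo, foxtrot, golf, hotel, india}, X ∖ U = ∅ — both open, so U is clopen.
Nontrivial clopen(s) exist: e.g. {golf, hotel, india}. So (X, τ) is disconnected.
Compute connected components by grouping points that agree on all clopens:
  component: {echo}
  component: {foxtrot}
  component: {hotel}
  component: {golf, india}


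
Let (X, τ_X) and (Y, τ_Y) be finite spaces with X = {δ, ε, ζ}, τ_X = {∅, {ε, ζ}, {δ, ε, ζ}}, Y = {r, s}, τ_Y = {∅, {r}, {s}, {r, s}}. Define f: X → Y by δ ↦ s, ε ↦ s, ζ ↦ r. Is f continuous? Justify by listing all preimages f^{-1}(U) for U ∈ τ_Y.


f is NOT continuous.

Compute f^{-1}(U) for each U ∈ τ_Y:
  U = ∅: f^{-1}(U) = ∅ ∈ τ_X ✓.
  U = {r}: f^{-1}(U) = {ζ} ∉ τ_X ✗.
  U = {s}: f^{-1}(U) = {δ, ε} ∉ τ_X ✗.
  U = {r, s}: f^{-1}(U) = {δ, ε, ζ} ∈ τ_X ✓.
Found U = {r} with f^{-1}(U) = {ζ} not in τ_X. Therefore f is NOT continuous.
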